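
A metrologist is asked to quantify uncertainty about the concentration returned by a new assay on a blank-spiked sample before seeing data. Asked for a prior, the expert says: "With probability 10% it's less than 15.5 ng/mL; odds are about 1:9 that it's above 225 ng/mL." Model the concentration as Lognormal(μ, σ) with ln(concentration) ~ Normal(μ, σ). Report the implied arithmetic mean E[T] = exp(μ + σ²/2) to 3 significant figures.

E[T] ≈ 102 ng/mL

If T ~ Lognormal(μ,σ) then ln T ~ Normal(μ,σ), so the p-quantile of ln T is μ + z_p·σ.
ln(15.5) = 2.741 and ln(225) = 5.416; z_{0.1} = -1.282, z_{0.9} = 1.282.
σ = (5.416 − 2.741)/(1.282 − (-1.282)) = 1.044.
μ = 2.741 − (-1.282)·1.044 = 4.078.
E[T] = exp(μ + σ²/2) = exp(4.078 + 0.5447) = 102 ng/mL.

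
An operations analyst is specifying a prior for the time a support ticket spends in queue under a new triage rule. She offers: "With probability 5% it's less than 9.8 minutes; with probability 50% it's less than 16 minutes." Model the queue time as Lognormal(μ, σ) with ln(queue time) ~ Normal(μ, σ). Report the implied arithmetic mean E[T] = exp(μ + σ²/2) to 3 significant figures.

If T ~ Lognormal(μ,σ) then ln T ~ Normal(μ,σ), so the p-quantile of ln T is μ + z_p·σ.
ln(9.8) = 2.282 and ln(16) = 2.773; z_{0.05} = -1.645, z_{0.5} = 0.
σ = (2.773 − 2.282)/(0 − (-1.645)) = 0.298.
μ = 2.282 − (-1.645)·0.298 = 2.773.
E[T] = exp(μ + σ²/2) = exp(2.773 + 0.0444) = 16.7 minutes.

E[T] ≈ 16.7 minutes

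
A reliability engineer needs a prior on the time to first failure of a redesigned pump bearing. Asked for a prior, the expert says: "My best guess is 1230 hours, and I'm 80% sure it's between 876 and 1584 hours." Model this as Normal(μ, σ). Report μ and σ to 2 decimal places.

μ = 1230.00, σ = 276.23

A symmetric 80% interval runs μ ± z·σ with z = 1.282.
Half-width = 354, so σ = 354/1.282 = 276.23.
μ is the stated best guess, 1230.00.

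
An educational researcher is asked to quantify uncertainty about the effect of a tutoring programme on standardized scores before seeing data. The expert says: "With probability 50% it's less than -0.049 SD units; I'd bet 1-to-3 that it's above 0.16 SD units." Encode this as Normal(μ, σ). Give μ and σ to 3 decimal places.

For Normal(μ,σ), the p-quantile is μ + z_p·σ. Here z_{0.5} = 0, z_{0.75} = 0.6745.
So -0.049 = μ + 0σ and 0.16 = μ + 0.6745σ.
Subtracting: σ = (0.16 − -0.049)/(0.6745 − (0)) = 0.310.
Then μ = -0.049 − (0)·0.310 = -0.049.

μ = -0.049, σ = 0.310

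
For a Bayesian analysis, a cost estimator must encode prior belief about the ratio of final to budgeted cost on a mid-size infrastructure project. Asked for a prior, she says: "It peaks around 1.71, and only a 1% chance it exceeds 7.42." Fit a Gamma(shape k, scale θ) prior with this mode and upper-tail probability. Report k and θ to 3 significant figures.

Gamma(k,θ) with k>1 has mode (k−1)θ, so θ = 1.71/(k−1).
Need P(X < 7.42) = 0.99 with θ tied to k this way. Start at k = 2, θ = 1.71: P(X<7.42) ≈ 0.930.
Too low — raise k to concentrate. Iterating converges to k ≈ 2.9.
Then θ = 1.71/(2.9−1) ≈ 0.901.

k ≈ 2.9, θ ≈ 0.901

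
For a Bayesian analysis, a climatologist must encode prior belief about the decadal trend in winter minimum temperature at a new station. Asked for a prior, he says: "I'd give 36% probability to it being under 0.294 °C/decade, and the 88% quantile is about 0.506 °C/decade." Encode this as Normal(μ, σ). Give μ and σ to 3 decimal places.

μ = 0.344, σ = 0.138

The p-quantile of Normal(μ,σ) is μ + z_p·σ, with z_{0.36} = -0.3585 and z_{0.88} = 1.175.
Eliminate σ: μ = (z₂·x₁ − z₁·x₂)/(z₂ − z₁) = (1.175·0.294 − (-0.3585)·0.506)/1.533 = 0.344.
Then σ = (x₂ − x₁)/(z₂ − z₁) = (0.506 − 0.294)/1.533 = 0.138.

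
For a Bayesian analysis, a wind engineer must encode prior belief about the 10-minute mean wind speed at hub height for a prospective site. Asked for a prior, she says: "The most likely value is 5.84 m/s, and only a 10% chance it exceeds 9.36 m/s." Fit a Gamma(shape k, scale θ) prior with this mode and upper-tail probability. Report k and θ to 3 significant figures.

Gamma(k,θ) with k>1 has mode (k−1)θ, so θ = 5.84/(k−1).
Need P(X < 9.36) = 0.9 with θ tied to k this way. Start at k = 2, θ = 5.84: P(X<9.36) ≈ 0.476.
Too low — raise k to concentrate. Iterating converges to k ≈ 9.45.
Then θ = 5.84/(9.45−1) ≈ 0.692.

k ≈ 9.45, θ ≈ 0.692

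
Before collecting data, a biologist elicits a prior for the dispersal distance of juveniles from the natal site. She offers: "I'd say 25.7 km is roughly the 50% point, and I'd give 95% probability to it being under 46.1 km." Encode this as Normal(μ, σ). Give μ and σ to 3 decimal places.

μ = 25.700, σ = 12.402

For Normal(μ,σ), the p-quantile is μ + z_p·σ. Here z_{0.5} = 0, z_{0.95} = 1.645.
So 25.7 = μ + 0σ and 46.1 = μ + 1.645σ.
Subtracting: σ = (46.1 − 25.7)/(1.645 − (0)) = 12.402.
Then μ = 25.7 − (0)·12.402 = 25.700.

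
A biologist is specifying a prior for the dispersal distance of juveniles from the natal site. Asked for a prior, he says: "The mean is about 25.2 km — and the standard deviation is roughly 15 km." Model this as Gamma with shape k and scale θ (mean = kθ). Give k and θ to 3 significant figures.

For Gamma(k, scale θ): mean = kθ, variance = kθ², so CV = 1/√k.
CV = SD/mean = 15/25.2 = 0.5952, hence k = 1/CV² = 2.82.
Then θ = mean/k = 25.2/2.82 = 8.93.

k ≈ 2.82, θ ≈ 8.93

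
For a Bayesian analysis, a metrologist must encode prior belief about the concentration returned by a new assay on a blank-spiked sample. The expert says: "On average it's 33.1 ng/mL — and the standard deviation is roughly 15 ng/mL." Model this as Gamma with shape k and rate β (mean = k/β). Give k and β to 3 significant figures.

For Gamma(k, rate β): mean = k/β, variance = k/β², so CV = 1/√k.
CV = SD/mean = 15/33.1 = 0.4532, hence k = 1/CV² = 4.87.
Then β = k/mean = 4.87/33.1 = 0.147.

k ≈ 4.87, β ≈ 0.147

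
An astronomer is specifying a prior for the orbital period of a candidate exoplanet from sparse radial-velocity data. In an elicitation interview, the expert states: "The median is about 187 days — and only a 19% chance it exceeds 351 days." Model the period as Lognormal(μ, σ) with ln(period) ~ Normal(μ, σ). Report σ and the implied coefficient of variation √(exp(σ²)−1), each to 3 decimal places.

If T ~ Lognormal(μ,σ) then ln T ~ Normal(μ,σ), so the p-quantile of ln T is μ + z_p·σ.
ln(187) = 5.231 and ln(351) = 5.861; z_{0.5} = 0, z_{0.81} = 0.8779.
σ = (5.861 − 5.231)/(0.8779 − (0)) = 0.717.
μ = 5.231 − (0)·0.717 = 5.231.
CV = √(exp(σ²)−1) = √(exp(0.5145)−1) = 0.820.

σ ≈ 0.717, CV ≈ 0.820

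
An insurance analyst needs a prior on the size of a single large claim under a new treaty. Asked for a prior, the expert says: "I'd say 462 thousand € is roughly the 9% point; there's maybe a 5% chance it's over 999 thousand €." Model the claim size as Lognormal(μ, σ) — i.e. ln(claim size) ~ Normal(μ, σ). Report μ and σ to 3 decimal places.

If T ~ Lognormal(μ,σ) then ln T ~ Normal(μ,σ), so the p-quantile of ln T is μ + z_p·σ.
ln(462) = 6.136 and ln(999) = 6.907; z_{0.09} = -1.341, z_{0.95} = 1.645.
σ = (6.907 − 6.136)/(1.645 − (-1.341)) = 0.258.
μ = 6.136 − (-1.341)·0.258 = 6.482.

μ ≈ 6.482, σ ≈ 0.258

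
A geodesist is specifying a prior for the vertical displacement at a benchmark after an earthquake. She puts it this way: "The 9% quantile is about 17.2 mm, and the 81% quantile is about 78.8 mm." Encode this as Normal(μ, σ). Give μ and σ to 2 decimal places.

μ = 54.43, σ = 27.76

For Normal(μ,σ), the p-quantile is μ + z_p·σ. Here z_{0.09} = -1.341, z_{0.81} = 0.8779.
So 17.2 = μ − 1.341σ and 78.8 = μ + 0.8779σ.
Subtracting: σ = (78.8 − 17.2)/(0.8779 − (-1.341)) = 27.76.
Then μ = 17.2 − (-1.341)·27.76 = 54.43.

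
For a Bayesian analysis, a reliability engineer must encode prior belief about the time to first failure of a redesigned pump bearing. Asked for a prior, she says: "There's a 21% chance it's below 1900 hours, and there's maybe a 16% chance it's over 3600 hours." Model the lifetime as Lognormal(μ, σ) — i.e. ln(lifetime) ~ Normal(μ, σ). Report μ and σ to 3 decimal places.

μ ≈ 7.836, σ ≈ 0.355

If T ~ Lognormal(μ,σ) then ln T ~ Normal(μ,σ), so the p-quantile of ln T is μ + z_p·σ.
ln(1900) = 7.55 and ln(3600) = 8.189; z_{0.21} = -0.8064, z_{0.84} = 0.9945.
σ = (8.189 − 7.55)/(0.9945 − (-0.8064)) = 0.355.
μ = 7.55 − (-0.8064)·0.355 = 7.836.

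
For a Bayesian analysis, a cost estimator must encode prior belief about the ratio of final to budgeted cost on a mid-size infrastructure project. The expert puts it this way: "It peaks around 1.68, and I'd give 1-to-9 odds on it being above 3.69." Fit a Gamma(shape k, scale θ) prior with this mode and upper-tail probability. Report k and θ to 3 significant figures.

k ≈ 4.11, θ ≈ 0.541

Gamma(k,θ) with k>1 has mode (k−1)θ, so θ = 1.68/(k−1).
Need P(X < 3.69) = 0.9 with θ tied to k this way. Start at k = 2, θ = 1.68: P(X<3.69) ≈ 0.645.
Too low — raise k to concentrate. Iterating converges to k ≈ 4.11.
Then θ = 1.68/(4.11−1) ≈ 0.541.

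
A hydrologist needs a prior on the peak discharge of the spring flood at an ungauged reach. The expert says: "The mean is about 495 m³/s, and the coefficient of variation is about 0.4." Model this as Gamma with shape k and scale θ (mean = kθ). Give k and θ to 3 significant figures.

k ≈ 6.25, θ ≈ 79.2

For Gamma(k, scale θ): mean = kθ, variance = kθ², so CV = 1/√k.
CV = 0.4, hence k = 1/CV² = 6.25.
Then θ = mean/k = 495/6.25 = 79.2.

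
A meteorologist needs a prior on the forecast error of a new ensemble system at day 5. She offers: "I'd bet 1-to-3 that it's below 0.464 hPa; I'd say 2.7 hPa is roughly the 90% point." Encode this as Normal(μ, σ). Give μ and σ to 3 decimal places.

μ = 1.235, σ = 1.143

The p-quantile of Normal(μ,σ) is μ + z_p·σ, with z_{0.25} = -0.6745 and z_{0.9} = 1.282.
Eliminate σ: μ = (z₂·x₁ − z₁·x₂)/(z₂ − z₁) = (1.282·0.464 − (-0.6745)·2.7)/1.956 = 1.235.
Then σ = (x₂ − x₁)/(z₂ − z₁) = (2.7 − 0.464)/1.956 = 1.143.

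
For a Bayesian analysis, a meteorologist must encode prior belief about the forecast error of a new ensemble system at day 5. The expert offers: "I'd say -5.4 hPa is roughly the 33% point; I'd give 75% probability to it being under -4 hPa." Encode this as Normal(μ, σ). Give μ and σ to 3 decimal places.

For Normal(μ,σ), the p-quantile is μ + z_p·σ. Here z_{0.33} = -0.4399, z_{0.75} = 0.6745.
So -5.4 = μ − 0.4399σ and -4 = μ + 0.6745σ.
Subtracting: σ = (-4 − -5.4)/(0.6745 − (-0.4399)) = 1.256.
Then μ = -5.4 − (-0.4399)·1.256 = -4.847.

μ = -4.847, σ = 1.256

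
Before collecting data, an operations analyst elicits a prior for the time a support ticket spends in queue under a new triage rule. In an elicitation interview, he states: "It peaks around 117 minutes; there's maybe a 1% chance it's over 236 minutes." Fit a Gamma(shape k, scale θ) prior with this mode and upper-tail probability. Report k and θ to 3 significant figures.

k ≈ 11, θ ≈ 11.7

Gamma(k,θ) with k>1 has mode (k−1)θ, so θ = 117/(k−1).
Need P(X < 236) = 0.99 with θ tied to k this way. Start at k = 2, θ = 117: P(X<236) ≈ 0.599.
Too low — raise k to concentrate. Iterating converges to k ≈ 11.
Then θ = 117/(11−1) ≈ 11.7.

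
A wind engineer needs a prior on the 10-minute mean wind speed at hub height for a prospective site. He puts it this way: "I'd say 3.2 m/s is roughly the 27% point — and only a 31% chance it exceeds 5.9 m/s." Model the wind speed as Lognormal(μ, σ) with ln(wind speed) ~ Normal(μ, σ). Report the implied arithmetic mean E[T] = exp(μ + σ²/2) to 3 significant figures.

If T ~ Lognormal(μ,σ) then ln T ~ Normal(μ,σ), so the p-quantile of ln T is μ + z_p·σ.
ln(3.2) = 1.163 and ln(5.9) = 1.775; z_{0.27} = -0.6128, z_{0.69} = 0.4959.
σ = (1.775 − 1.163)/(0.4959 − (-0.6128)) = 0.552.
μ = 1.163 − (-0.6128)·0.552 = 1.501.
E[T] = exp(μ + σ²/2) = exp(1.501 + 0.1523) = 5.23 m/s.

E[T] ≈ 5.23 m/s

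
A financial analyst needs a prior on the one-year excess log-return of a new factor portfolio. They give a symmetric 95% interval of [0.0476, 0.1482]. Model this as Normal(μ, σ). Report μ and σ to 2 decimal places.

μ = 0.10, σ = 0.03

A symmetric 95% interval runs μ ± z·σ with z = 1.96.
Half-width = 0.0503, so σ = 0.0503/1.96 = 0.03.
μ is the interval midpoint, 0.10.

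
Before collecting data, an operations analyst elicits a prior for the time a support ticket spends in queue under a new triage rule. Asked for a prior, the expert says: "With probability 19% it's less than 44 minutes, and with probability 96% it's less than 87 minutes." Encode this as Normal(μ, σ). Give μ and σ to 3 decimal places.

μ = 58.361, σ = 16.359

The p-quantile of Normal(μ,σ) is μ + z_p·σ, with z_{0.19} = -0.8779 and z_{0.96} = 1.751.
Eliminate σ: μ = (z₂·x₁ − z₁·x₂)/(z₂ − z₁) = (1.751·44 − (-0.8779)·87)/2.629 = 58.361.
Then σ = (x₂ − x₁)/(z₂ − z₁) = (87 − 44)/2.629 = 16.359.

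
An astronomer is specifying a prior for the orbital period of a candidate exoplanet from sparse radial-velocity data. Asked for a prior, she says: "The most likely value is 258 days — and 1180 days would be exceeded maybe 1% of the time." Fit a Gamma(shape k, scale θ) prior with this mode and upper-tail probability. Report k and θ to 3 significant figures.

Gamma(k,θ) with k>1 has mode (k−1)θ, so θ = 258/(k−1).
Need P(X < 1180) = 0.99 with θ tied to k this way. Start at k = 2, θ = 258: P(X<1180) ≈ 0.942.
Too low — raise k to concentrate. Iterating converges to k ≈ 2.74.
Then θ = 258/(2.74−1) ≈ 148.

k ≈ 2.74, θ ≈ 148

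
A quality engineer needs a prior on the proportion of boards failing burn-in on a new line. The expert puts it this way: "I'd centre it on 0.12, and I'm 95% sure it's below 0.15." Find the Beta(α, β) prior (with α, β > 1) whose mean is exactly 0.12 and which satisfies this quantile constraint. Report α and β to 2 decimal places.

α ≈ 41.24, β ≈ 302.44

With mean 0.12 fixed, write α = 0.12s, β = 0.88s where s = α+β.
Need P(θ < 0.15) = 0.95 under Beta(0.12s, 0.88s). Normal approximation: (q−m)/√(m(1−m)/s) ≈ z_{0.95} = 1.64, so s ≈ 0.12·0.88·(1.64)²/(0.15−0.12)² = 317.5.
At s = 317.5: P(θ<0.15) ≈ 0.943. Adjusting to match 0.95 gives s ≈ 343.68.
So α = 0.12·343.68 ≈ 41.24, β = 0.88·343.68 ≈ 302.44.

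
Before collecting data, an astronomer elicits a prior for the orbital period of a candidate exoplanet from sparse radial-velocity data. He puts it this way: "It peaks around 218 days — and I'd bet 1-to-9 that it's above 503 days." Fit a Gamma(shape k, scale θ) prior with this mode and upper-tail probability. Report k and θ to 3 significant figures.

Gamma(k,θ) with k>1 has mode (k−1)θ, so θ = 218/(k−1).
Need P(X < 503) = 0.9 with θ tied to k this way. Start at k = 2, θ = 218: P(X<503) ≈ 0.671.
Too low — raise k to concentrate. Iterating converges to k ≈ 3.75.
Then θ = 218/(3.75−1) ≈ 79.2.

k ≈ 3.75, θ ≈ 79.2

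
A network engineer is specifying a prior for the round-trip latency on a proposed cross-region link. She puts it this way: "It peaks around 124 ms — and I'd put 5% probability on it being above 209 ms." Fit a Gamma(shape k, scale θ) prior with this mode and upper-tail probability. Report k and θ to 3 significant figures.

Gamma(k,θ) with k>1 has mode (k−1)θ, so θ = 124/(k−1).
Need P(X < 209) = 0.95 with θ tied to k this way. Start at k = 2, θ = 124: P(X<209) ≈ 0.502.
Too low — raise k to concentrate. Iterating converges to k ≈ 11.2.
Then θ = 124/(11.2−1) ≈ 12.1.

k ≈ 11.2, θ ≈ 12.1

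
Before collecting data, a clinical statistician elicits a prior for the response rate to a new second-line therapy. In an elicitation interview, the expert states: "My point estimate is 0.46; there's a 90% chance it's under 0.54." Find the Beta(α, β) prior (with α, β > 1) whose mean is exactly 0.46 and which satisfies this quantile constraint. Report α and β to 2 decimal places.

α ≈ 29.37, β ≈ 34.48

With mean 0.46 fixed, write α = 0.46s, β = 0.54s where s = α+β.
Need P(θ < 0.54) = 0.9 under Beta(0.46s, 0.54s). Normal approximation: (q−m)/√(m(1−m)/s) ≈ z_{0.9} = 1.28, so s ≈ 0.46·0.54·(1.28)²/(0.54−0.46)² = 63.7.
At s = 63.7: P(θ<0.54) ≈ 0.900. Adjusting to match 0.9 gives s ≈ 63.85.
So α = 0.46·63.85 ≈ 29.37, β = 0.54·63.85 ≈ 34.48.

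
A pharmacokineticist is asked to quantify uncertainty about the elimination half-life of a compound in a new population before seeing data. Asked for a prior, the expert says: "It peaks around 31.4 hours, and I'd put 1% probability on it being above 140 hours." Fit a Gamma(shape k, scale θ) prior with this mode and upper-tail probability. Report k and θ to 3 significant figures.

Gamma(k,θ) with k>1 has mode (k−1)θ, so θ = 31.4/(k−1).
Need P(X < 140) = 0.99 with θ tied to k this way. Start at k = 2, θ = 31.4: P(X<140) ≈ 0.937.
Too low — raise k to concentrate. Iterating converges to k ≈ 2.81.
Then θ = 31.4/(2.81−1) ≈ 17.3.

k ≈ 2.81, θ ≈ 17.3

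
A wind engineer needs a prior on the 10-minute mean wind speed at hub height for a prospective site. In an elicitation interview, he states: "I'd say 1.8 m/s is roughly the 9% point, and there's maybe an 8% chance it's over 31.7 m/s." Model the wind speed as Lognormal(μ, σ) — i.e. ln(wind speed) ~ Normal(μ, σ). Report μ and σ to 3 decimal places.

μ ≈ 1.988, σ ≈ 1.045

If T ~ Lognormal(μ,σ) then ln T ~ Normal(μ,σ), so the p-quantile of ln T is μ + z_p·σ.
ln(1.8) = 0.5878 and ln(31.7) = 3.456; z_{0.09} = -1.341, z_{0.92} = 1.405.
σ = (3.456 − 0.5878)/(1.405 − (-1.341)) = 1.045.
μ = 0.5878 − (-1.341)·1.045 = 1.988.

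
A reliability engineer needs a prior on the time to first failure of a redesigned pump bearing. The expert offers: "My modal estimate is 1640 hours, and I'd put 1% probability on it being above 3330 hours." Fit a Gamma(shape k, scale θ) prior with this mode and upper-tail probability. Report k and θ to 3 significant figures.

Gamma(k,θ) with k>1 has mode (k−1)θ, so θ = 1640/(k−1).
Need P(X < 3330) = 0.99 with θ tied to k this way. Start at k = 2, θ = 1640: P(X<3330) ≈ 0.602.
Too low — raise k to concentrate. Iterating converges to k ≈ 10.8.
Then θ = 1640/(10.8−1) ≈ 168.

k ≈ 10.8, θ ≈ 168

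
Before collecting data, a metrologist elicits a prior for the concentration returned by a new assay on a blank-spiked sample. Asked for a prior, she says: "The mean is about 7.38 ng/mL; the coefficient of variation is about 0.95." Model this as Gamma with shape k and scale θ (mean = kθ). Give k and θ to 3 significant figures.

k ≈ 1.11, θ ≈ 6.66

For Gamma(k, scale θ): mean = kθ, variance = kθ², so CV = 1/√k.
CV = 0.95, hence k = 1/CV² = 1.11.
Then θ = mean/k = 7.38/1.11 = 6.66.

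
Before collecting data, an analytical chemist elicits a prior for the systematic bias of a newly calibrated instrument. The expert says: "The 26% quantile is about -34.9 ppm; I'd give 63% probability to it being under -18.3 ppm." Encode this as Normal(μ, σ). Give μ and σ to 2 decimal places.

The p-quantile of Normal(μ,σ) is μ + z_p·σ, with z_{0.26} = -0.6433 and z_{0.63} = 0.3319.
Eliminate σ: μ = (z₂·x₁ − z₁·x₂)/(z₂ − z₁) = (0.3319·-34.9 − (-0.6433)·-18.3)/0.9752 = -23.95.
Then σ = (x₂ − x₁)/(z₂ − z₁) = (-18.3 − -34.9)/0.9752 = 17.02.

μ = -23.95, σ = 17.02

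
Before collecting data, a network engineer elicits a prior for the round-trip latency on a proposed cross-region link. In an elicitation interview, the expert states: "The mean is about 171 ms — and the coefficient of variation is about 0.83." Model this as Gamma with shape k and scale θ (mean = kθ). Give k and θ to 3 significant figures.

For Gamma(k, scale θ): mean = kθ, variance = kθ², so CV = 1/√k.
CV = 0.83, hence k = 1/CV² = 1.45.
Then θ = mean/k = 171/1.45 = 118.

k ≈ 1.45, θ ≈ 118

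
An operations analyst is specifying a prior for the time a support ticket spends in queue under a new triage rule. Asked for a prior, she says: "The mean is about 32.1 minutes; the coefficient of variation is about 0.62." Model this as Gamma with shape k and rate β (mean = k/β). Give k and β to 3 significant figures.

For Gamma(k, rate β): mean = k/β, variance = k/β², so CV = 1/√k.
CV = 0.62, hence k = 1/CV² = 2.6.
Then β = k/mean = 2.6/32.1 = 0.081.

k ≈ 2.6, β ≈ 0.081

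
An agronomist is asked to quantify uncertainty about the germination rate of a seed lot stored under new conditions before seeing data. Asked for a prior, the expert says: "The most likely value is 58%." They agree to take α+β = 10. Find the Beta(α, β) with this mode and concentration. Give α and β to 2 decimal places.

α = 5.64, β = 4.36

For α,β > 1 the Beta mode is (α−1)/(α+β−2). With α+β = 10, the mode is (α−1)/8.
Set (α−1)/8 = 0.58 → α = 1 + 0.58·8 = 5.64.
β = 10 − α = 4.36.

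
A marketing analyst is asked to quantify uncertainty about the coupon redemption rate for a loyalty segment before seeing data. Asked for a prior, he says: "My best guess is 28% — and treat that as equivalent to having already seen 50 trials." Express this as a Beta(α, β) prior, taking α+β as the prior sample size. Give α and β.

Under the effective-sample-size interpretation, Beta(α, β) has prior mean α/(α+β) and prior sample size α+β.
So α+β = 50 and α/(α+β) = 0.28, giving α = 0.28·50 = 14 and β = 50 − 14 = 36.

α = 14, β = 36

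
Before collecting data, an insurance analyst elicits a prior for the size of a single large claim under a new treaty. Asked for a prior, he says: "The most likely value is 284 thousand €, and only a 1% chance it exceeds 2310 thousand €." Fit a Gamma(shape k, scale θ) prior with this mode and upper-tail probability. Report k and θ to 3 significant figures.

Gamma(k,θ) with k>1 has mode (k−1)θ, so θ = 284/(k−1).
Need P(X < 2310) = 0.99 with θ tied to k this way. Start at k = 2, θ = 284: P(X<2310) ≈ 0.997.
Too high — lower k to spread out. Iterating converges to k ≈ 1.76.
Then θ = 284/(1.76−1) ≈ 373.

k ≈ 1.76, θ ≈ 373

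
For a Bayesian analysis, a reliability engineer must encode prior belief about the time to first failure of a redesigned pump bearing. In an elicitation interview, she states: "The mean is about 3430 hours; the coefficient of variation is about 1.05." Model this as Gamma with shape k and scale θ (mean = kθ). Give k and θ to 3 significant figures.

For Gamma(k, scale θ): mean = kθ, variance = kθ², so CV = 1/√k.
CV = 1.05, hence k = 1/CV² = 0.907.
Then θ = mean/k = 3430/0.907 = 3780.

k ≈ 0.907, θ ≈ 3780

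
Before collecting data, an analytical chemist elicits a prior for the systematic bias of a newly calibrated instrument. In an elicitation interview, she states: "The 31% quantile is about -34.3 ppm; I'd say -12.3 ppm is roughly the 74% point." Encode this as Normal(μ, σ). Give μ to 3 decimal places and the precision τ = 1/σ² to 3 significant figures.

μ = -24.724, τ = 0.00268

For Normal(μ,σ), the p-quantile is μ + z_p·σ. Here z_{0.31} = -0.4959, z_{0.74} = 0.6433.
So -34.3 = μ − 0.4959σ and -12.3 = μ + 0.6433σ.
Subtracting: σ = (-12.3 − -34.3)/(0.6433 − (-0.4959)) = 19.312.
Then μ = -34.3 − (-0.4959)·19.312 = -24.724.
Precision τ = 1/σ² = 1/19.31² = 0.00268.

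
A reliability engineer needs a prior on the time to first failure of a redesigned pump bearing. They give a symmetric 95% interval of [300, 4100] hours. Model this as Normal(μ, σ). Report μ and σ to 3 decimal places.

A symmetric 95% interval runs μ ± z·σ with z = 1.96.
Half-width = 1900, so σ = 1900/1.96 = 969.406.
μ is the interval midpoint, 2200.000.

μ = 2200.000, σ = 969.406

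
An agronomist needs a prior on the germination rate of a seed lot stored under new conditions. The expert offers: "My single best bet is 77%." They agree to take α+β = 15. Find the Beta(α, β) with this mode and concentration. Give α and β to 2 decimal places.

α = 11.01, β = 3.99

For α,β > 1 the Beta mode is (α−1)/(α+β−2). With α+β = 15, the mode is (α−1)/13.
Set (α−1)/13 = 0.77 → α = 1 + 0.77·13 = 11.01.
β = 15 − α = 3.99.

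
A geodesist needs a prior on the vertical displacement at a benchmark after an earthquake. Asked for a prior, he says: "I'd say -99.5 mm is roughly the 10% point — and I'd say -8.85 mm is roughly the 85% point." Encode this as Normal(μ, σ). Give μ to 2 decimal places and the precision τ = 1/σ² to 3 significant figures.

μ = -49.38, τ = 0.000654

For Normal(μ,σ), the p-quantile is μ + z_p·σ. Here z_{0.1} = -1.282, z_{0.85} = 1.036.
So -99.5 = μ − 1.282σ and -8.85 = μ + 1.036σ.
Subtracting: σ = (-8.85 − -99.5)/(1.036 − (-1.282)) = 39.11.
Then μ = -99.5 − (-1.282)·39.11 = -49.38.
Precision τ = 1/σ² = 1/39.11² = 0.000654.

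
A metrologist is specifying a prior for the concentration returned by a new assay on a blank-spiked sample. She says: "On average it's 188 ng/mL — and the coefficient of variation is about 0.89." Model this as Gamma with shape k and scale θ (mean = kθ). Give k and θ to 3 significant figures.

k ≈ 1.26, θ ≈ 149

For Gamma(k, scale θ): mean = kθ, variance = kθ², so CV = 1/√k.
CV = 0.89, hence k = 1/CV² = 1.26.
Then θ = mean/k = 188/1.26 = 149.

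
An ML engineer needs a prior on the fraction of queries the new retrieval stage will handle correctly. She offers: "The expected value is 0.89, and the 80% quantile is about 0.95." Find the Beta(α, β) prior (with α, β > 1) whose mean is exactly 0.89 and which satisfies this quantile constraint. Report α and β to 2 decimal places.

With mean 0.89 fixed, write α = 0.89s, β = 0.11s where s = α+β.
Need P(θ < 0.95) = 0.8 under Beta(0.89s, 0.11s). Normal approximation: (q−m)/√(m(1−m)/s) ≈ z_{0.8} = 0.842, so s ≈ 0.89·0.11·(0.842)²/(0.95−0.89)² = 19.3.
At s = 19.3: P(θ<0.95) ≈ 0.799. Adjusting to match 0.8 gives s ≈ 19.36.
So α = 0.89·19.36 ≈ 17.23, β = 0.11·19.36 ≈ 2.13.

α ≈ 17.23, β ≈ 2.13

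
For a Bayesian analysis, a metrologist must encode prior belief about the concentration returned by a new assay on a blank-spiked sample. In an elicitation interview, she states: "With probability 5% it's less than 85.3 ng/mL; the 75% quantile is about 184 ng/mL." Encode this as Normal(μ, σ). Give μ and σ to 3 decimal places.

For Normal(μ,σ), the p-quantile is μ + z_p·σ. Here z_{0.05} = -1.645, z_{0.75} = 0.6745.
So 85.3 = μ − 1.645σ and 184 = μ + 0.6745σ.
Subtracting: σ = (184 − 85.3)/(0.6745 − (-1.645)) = 42.555.
Then μ = 85.3 − (-1.645)·42.555 = 155.297.

μ = 155.297, σ = 42.555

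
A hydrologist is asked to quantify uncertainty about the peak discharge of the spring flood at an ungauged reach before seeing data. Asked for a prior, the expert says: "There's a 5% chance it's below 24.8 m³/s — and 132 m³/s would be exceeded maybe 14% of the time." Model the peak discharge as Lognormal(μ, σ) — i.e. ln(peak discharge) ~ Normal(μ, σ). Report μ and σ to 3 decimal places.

μ ≈ 4.220, σ ≈ 0.614

If T ~ Lognormal(μ,σ) then ln T ~ Normal(μ,σ), so the p-quantile of ln T is μ + z_p·σ.
ln(24.8) = 3.211 and ln(132) = 4.883; z_{0.05} = -1.645, z_{0.86} = 1.08.
σ = (4.883 − 3.211)/(1.08 − (-1.645)) = 0.614.
μ = 3.211 − (-1.645)·0.614 = 4.220.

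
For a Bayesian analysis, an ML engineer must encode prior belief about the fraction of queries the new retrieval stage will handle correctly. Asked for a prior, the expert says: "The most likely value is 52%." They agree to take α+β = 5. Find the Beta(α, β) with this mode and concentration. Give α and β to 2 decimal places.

α = 2.56, β = 2.44

For α,β > 1 the Beta mode is (α−1)/(α+β−2). With α+β = 5, the mode is (α−1)/3.
Set (α−1)/3 = 0.52 → α = 1 + 0.52·3 = 2.56.
β = 5 − α = 2.44.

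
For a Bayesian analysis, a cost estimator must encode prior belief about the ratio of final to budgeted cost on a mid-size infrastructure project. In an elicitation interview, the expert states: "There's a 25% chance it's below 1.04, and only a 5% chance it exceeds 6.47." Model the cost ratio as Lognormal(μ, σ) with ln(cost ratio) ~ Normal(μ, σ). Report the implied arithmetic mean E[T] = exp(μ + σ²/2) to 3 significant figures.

E[T] ≈ 2.41

If T ~ Lognormal(μ,σ) then ln T ~ Normal(μ,σ), so the p-quantile of ln T is μ + z_p·σ.
ln(1.04) = 0.03922 and ln(6.47) = 1.867; z_{0.25} = -0.6745, z_{0.95} = 1.645.
σ = (1.867 − 0.03922)/(1.645 − (-0.6745)) = 0.788.
μ = 0.03922 − (-0.6745)·0.788 = 0.571.
E[T] = exp(μ + σ²/2) = exp(0.571 + 0.3106) = 2.41.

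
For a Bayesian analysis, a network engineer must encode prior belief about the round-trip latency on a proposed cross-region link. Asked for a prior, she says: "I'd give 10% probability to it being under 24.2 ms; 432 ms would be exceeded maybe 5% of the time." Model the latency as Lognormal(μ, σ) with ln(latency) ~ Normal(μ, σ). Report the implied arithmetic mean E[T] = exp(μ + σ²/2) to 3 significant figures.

If T ~ Lognormal(μ,σ) then ln T ~ Normal(μ,σ), so the p-quantile of ln T is μ + z_p·σ.
ln(24.2) = 3.186 and ln(432) = 6.068; z_{0.1} = -1.282, z_{0.95} = 1.645.
σ = (6.068 − 3.186)/(1.645 − (-1.282)) = 0.985.
μ = 3.186 − (-1.282)·0.985 = 4.448.
E[T] = exp(μ + σ²/2) = exp(4.448 + 0.4850) = 139 ms.

E[T] ≈ 139 ms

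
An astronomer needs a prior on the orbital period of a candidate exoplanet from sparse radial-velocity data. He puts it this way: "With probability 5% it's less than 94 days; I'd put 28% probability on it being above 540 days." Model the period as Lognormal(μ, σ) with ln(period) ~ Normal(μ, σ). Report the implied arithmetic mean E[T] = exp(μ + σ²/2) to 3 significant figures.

E[T] ≈ 465 days

If T ~ Lognormal(μ,σ) then ln T ~ Normal(μ,σ), so the p-quantile of ln T is μ + z_p·σ.
ln(94) = 4.543 and ln(540) = 6.292; z_{0.05} = -1.645, z_{0.72} = 0.5828.
σ = (6.292 − 4.543)/(0.5828 − (-1.645)) = 0.785.
μ = 4.543 − (-1.645)·0.785 = 5.834.
E[T] = exp(μ + σ²/2) = exp(5.834 + 0.3079) = 465 days.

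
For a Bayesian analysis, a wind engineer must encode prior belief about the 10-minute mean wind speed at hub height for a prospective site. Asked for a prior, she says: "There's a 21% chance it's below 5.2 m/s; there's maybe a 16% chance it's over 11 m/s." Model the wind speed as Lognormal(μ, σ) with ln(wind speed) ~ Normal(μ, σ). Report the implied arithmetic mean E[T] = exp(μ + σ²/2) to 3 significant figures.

If T ~ Lognormal(μ,σ) then ln T ~ Normal(μ,σ), so the p-quantile of ln T is μ + z_p·σ.
ln(5.2) = 1.649 and ln(11) = 2.398; z_{0.21} = -0.8064, z_{0.84} = 0.9945.
σ = (2.398 − 1.649)/(0.9945 − (-0.8064)) = 0.416.
μ = 1.649 − (-0.8064)·0.416 = 1.984.
E[T] = exp(μ + σ²/2) = exp(1.984 + 0.0865) = 7.93 m/s.

E[T] ≈ 7.93 m/s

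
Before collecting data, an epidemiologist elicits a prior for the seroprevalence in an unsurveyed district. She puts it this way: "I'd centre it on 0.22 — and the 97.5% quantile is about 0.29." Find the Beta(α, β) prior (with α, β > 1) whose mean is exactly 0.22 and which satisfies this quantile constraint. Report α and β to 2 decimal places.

α ≈ 32.50, β ≈ 115.21

With mean 0.22 fixed, write α = 0.22s, β = 0.78s where s = α+β.
Need P(θ < 0.29) = 0.975 under Beta(0.22s, 0.78s). Normal approximation: (q−m)/√(m(1−m)/s) ≈ z_{0.975} = 1.96, so s ≈ 0.22·0.78·(1.96)²/(0.29−0.22)² = 134.5.
At s = 134.5: P(θ<0.29) ≈ 0.970. Adjusting to match 0.975 gives s ≈ 147.71.
So α = 0.22·147.71 ≈ 32.50, β = 0.78·147.71 ≈ 115.21.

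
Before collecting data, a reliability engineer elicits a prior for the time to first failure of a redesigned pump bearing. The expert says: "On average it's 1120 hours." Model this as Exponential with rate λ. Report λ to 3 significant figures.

λ ≈ 0.000893

Exponential mean = 1/λ, so λ = 1/1120.0 = 0.000893.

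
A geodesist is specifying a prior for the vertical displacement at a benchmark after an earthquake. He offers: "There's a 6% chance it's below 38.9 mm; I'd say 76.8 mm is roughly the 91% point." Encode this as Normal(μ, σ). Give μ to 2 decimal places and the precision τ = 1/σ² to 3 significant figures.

For Normal(μ,σ), the p-quantile is μ + z_p·σ. Here z_{0.06} = -1.555, z_{0.91} = 1.341.
So 38.9 = μ − 1.555σ and 76.8 = μ + 1.341σ.
Subtracting: σ = (76.8 − 38.9)/(1.341 − (-1.555)) = 13.09.
Then μ = 38.9 − (-1.555)·13.09 = 59.25.
Precision τ = 1/σ² = 1/13.09² = 0.00584.

μ = 59.25, τ = 0.00584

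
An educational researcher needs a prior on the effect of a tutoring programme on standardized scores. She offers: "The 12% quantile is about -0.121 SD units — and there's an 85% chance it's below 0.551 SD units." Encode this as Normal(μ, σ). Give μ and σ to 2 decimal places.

μ = 0.24, σ = 0.30

For Normal(μ,σ), the p-quantile is μ + z_p·σ. Here z_{0.12} = -1.175, z_{0.85} = 1.036.
So -0.121 = μ − 1.175σ and 0.551 = μ + 1.036σ.
Subtracting: σ = (0.551 − -0.121)/(1.036 − (-1.175)) = 0.30.
Then μ = -0.121 − (-1.175)·0.30 = 0.24.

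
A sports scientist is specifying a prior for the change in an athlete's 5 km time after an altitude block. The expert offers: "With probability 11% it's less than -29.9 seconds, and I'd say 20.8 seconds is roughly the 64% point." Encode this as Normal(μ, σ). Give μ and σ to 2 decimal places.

The p-quantile of Normal(μ,σ) is μ + z_p·σ, with z_{0.11} = -1.227 and z_{0.64} = 0.3585.
Eliminate σ: μ = (z₂·x₁ − z₁·x₂)/(z₂ − z₁) = (0.3585·-29.9 − (-1.227)·20.8)/1.585 = 9.33.
Then σ = (x₂ − x₁)/(z₂ − z₁) = (20.8 − -29.9)/1.585 = 31.99.

μ = 9.33, σ = 31.99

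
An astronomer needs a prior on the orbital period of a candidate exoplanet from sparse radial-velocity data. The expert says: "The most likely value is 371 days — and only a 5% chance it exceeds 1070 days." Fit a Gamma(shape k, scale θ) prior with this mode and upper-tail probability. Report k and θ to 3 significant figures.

k ≈ 3.38, θ ≈ 156

Gamma(k,θ) with k>1 has mode (k−1)θ, so θ = 371/(k−1).
Need P(X < 1070) = 0.95 with θ tied to k this way. Start at k = 2, θ = 371: P(X<1070) ≈ 0.783.
Too low — raise k to concentrate. Iterating converges to k ≈ 3.38.
Then θ = 371/(3.38−1) ≈ 156.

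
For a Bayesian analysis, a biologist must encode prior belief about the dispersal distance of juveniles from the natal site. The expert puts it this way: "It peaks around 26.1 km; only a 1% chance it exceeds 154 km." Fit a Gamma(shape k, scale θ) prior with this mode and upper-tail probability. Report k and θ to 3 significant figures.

Gamma(k,θ) with k>1 has mode (k−1)θ, so θ = 26.1/(k−1).
Need P(X < 154) = 0.99 with θ tied to k this way. Start at k = 2, θ = 26.1: P(X<154) ≈ 0.981.
Too low — raise k to concentrate. Iterating converges to k ≈ 2.18.
Then θ = 26.1/(2.18−1) ≈ 22.1.

k ≈ 2.18, θ ≈ 22.1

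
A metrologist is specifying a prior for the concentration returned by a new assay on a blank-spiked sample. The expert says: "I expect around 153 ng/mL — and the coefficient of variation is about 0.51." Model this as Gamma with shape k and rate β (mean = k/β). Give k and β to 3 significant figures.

For Gamma(k, rate β): mean = k/β, variance = k/β², so CV = 1/√k.
CV = 0.51, hence k = 1/CV² = 3.84.
Then β = k/mean = 3.84/153 = 0.0251.

k ≈ 3.84, β ≈ 0.0251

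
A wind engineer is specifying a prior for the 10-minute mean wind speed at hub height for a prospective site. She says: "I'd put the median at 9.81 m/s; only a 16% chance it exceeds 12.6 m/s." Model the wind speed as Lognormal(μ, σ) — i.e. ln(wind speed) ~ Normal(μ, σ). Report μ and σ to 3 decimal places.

If T ~ Lognormal(μ,σ) then ln T ~ Normal(μ,σ), so the p-quantile of ln T is μ + z_p·σ.
ln(9.81) = 2.283 and ln(12.6) = 2.534; z_{0.5} = 0, z_{0.84} = 0.9945.
σ = (2.534 − 2.283)/(0.9945 − (0)) = 0.252.
μ = 2.283 − (0)·0.252 = 2.283.

μ ≈ 2.283, σ ≈ 0.252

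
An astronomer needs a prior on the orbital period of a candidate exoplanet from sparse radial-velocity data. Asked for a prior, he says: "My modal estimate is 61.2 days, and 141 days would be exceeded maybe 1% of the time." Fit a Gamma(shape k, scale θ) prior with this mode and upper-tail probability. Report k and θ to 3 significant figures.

Gamma(k,θ) with k>1 has mode (k−1)θ, so θ = 61.2/(k−1).
Need P(X < 141) = 0.99 with θ tied to k this way. Start at k = 2, θ = 61.2: P(X<141) ≈ 0.670.
Too low — raise k to concentrate. Iterating converges to k ≈ 7.86.
Then θ = 61.2/(7.86−1) ≈ 8.93.

k ≈ 7.86, θ ≈ 8.93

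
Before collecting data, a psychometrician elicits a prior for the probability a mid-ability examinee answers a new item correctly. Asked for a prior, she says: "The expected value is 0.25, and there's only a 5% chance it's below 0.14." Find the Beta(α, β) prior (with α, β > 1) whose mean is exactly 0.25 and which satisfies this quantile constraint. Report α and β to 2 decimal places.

With mean 0.25 fixed, write α = 0.25s, β = 0.75s where s = α+β.
Need P(θ < 0.14) = 0.05 under Beta(0.25s, 0.75s). Normal approximation: (q−m)/√(m(1−m)/s) ≈ z_{0.05} = -1.64, so s ≈ 0.25·0.75·(-1.64)²/(0.14−0.25)² = 41.9.
At s = 41.9: P(θ<0.14) ≈ 0.035. Adjusting to match 0.05 gives s ≈ 35.11.
So α = 0.25·35.11 ≈ 8.78, β = 0.75·35.11 ≈ 26.33.

α ≈ 8.78, β ≈ 26.33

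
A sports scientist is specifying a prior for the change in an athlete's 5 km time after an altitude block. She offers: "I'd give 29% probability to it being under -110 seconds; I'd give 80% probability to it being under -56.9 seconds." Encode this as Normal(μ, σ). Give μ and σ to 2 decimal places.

μ = -88.94, σ = 38.06

For Normal(μ,σ), the p-quantile is μ + z_p·σ. Here z_{0.29} = -0.5534, z_{0.8} = 0.8416.
So -110 = μ − 0.5534σ and -56.9 = μ + 0.8416σ.
Subtracting: σ = (-56.9 − -110)/(0.8416 − (-0.5534)) = 38.06.
Then μ = -110 − (-0.5534)·38.06 = -88.94.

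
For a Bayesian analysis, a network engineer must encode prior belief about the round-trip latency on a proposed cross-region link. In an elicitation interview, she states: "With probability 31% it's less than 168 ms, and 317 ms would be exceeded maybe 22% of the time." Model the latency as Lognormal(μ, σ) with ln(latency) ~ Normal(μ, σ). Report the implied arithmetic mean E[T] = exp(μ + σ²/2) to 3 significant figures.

E[T] ≈ 244 ms

If T ~ Lognormal(μ,σ) then ln T ~ Normal(μ,σ), so the p-quantile of ln T is μ + z_p·σ.
ln(168) = 5.124 and ln(317) = 5.759; z_{0.31} = -0.4959, z_{0.78} = 0.7722.
σ = (5.759 − 5.124)/(0.7722 − (-0.4959)) = 0.501.
μ = 5.124 − (-0.4959)·0.501 = 5.372.
E[T] = exp(μ + σ²/2) = exp(5.372 + 0.1254) = 244 ms.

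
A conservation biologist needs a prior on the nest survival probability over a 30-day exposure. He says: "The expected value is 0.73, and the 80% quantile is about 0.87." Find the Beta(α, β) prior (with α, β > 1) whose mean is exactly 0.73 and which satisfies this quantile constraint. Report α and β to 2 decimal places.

With mean 0.73 fixed, write α = 0.73s, β = 0.27s where s = α+β.
Need P(θ < 0.87) = 0.8 under Beta(0.73s, 0.27s). Normal approximation: (q−m)/√(m(1−m)/s) ≈ z_{0.8} = 0.842, so s ≈ 0.73·0.27·(0.842)²/(0.87−0.73)² = 7.1.
At s = 7.1: P(θ<0.87) ≈ 0.796. Adjusting to match 0.8 gives s ≈ 7.32.
So α = 0.73·7.32 ≈ 5.34, β = 0.27·7.32 ≈ 1.98.

α ≈ 5.34, β ≈ 1.98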